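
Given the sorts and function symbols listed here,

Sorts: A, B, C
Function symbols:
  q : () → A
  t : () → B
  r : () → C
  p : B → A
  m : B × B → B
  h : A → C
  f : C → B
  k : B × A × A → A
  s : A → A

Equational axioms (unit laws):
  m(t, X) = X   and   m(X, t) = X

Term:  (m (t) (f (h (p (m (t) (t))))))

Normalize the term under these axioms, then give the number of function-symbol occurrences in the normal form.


1. (m (t) (f (h (p (m (t) (t))))))  →  (f (h (p (m (t) (t)))))
2. (f (h (p (m (t) (t)))))  →  (f (h (p (t))))
normal form: (f (h (p (t))))

size = 4


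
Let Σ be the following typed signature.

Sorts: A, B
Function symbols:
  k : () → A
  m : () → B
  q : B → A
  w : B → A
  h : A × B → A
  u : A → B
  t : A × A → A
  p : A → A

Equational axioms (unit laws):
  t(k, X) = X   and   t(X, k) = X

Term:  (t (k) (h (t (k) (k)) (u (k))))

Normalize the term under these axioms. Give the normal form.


normal form = (h (k) (u (k)))

1. (t (k) (h (t (k) (k)) (u (k))))  →  (h (t (k) (k)) (u (k)))
2. (h (t (k) (k)) (u (k)))  →  (h (k) (u (k)))


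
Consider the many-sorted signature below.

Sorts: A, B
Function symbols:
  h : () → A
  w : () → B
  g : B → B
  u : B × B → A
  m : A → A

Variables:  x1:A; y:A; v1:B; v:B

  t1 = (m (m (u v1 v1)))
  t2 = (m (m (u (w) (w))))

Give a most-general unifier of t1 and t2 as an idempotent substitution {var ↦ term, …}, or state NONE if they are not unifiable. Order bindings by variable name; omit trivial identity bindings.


{v1 ↦ (w)}


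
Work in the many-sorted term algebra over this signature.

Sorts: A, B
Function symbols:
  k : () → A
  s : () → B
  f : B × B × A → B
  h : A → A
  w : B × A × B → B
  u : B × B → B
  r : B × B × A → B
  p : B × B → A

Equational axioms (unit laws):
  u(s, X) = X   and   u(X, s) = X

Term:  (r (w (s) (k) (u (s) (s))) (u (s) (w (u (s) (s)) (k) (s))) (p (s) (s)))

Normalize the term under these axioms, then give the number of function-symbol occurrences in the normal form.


1. (r (w (s) (k) (u (s) (s))) (u (s) (w (u (s) (s)) (k) (s))) (p (s) (s)))  →  (r (w (s) (k) (s)) (u (s) (w (u (s) (s)) (k) (s))) (p (s) (s)))
2. (r (w (s) (k) (s)) (u (s) (w (u (s) (s)) (k) (s))) (p (s) (s)))  →  (r (w (s) (k) (s)) (w (u (s) (s)) (k) (s)) (p (s) (s)))
3. (r (w (s) (k) (s)) (w (u (s) (s)) (k) (s)) (p (s) (s)))  →  (r (w (s) (k) (s)) (w (s) (k) (s)) (p (s) (s)))
normal form: (r (w (s) (k) (s)) (w (s) (k) (s)) (p (s) (s)))

size = 12


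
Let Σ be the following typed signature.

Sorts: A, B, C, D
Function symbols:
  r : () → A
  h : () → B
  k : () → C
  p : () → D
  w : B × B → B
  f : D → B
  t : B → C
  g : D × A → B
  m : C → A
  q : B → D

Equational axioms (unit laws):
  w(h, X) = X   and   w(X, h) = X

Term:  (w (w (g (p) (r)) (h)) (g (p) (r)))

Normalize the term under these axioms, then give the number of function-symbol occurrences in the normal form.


1. (w (w (g (p) (r)) (h)) (g (p) (r)))  →  (w (g (p) (r)) (g (p) (r)))
normal form: (w (g (p) (r)) (g (p) (r)))

size = 7


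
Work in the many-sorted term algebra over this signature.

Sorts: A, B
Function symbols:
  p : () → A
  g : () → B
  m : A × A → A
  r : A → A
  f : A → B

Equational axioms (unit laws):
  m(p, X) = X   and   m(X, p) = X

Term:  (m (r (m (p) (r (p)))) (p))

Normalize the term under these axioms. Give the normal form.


1. (m (r (m (p) (r (p)))) (p))  →  (r (m (p) (r (p))))
2. (r (m (p) (r (p))))  →  (r (r (p)))

normal form = (r (r (p)))


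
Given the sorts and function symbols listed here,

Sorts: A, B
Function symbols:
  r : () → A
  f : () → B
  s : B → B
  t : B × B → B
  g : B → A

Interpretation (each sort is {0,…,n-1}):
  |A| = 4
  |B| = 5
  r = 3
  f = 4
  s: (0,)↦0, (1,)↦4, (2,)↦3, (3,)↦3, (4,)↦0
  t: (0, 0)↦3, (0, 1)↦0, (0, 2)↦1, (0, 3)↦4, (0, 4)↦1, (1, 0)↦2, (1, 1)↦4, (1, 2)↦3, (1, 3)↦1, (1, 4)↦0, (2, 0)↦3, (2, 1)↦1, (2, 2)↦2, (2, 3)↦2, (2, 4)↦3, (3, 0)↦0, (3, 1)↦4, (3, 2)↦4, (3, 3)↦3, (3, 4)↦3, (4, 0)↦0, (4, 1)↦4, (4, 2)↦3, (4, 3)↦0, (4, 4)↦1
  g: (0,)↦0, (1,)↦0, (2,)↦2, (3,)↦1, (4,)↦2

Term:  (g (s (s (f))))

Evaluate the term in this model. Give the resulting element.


  f = 4
  (s (f)) = s(4,) = 0
  (s (s (f))) = s(0,) = 0
  (g (s (s (f)))) = g(0,) = 0

value = 0


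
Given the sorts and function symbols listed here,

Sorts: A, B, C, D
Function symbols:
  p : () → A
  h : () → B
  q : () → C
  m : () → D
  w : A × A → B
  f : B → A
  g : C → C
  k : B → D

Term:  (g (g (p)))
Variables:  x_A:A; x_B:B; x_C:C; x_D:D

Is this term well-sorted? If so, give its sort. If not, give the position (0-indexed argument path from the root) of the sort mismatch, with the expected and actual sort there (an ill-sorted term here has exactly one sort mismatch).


ill-sorted at position [0, 0]: expected C, got A

    (p) : A
  (g (p)) : ✗ arg 0 at [0, 0] has sort A, expected C


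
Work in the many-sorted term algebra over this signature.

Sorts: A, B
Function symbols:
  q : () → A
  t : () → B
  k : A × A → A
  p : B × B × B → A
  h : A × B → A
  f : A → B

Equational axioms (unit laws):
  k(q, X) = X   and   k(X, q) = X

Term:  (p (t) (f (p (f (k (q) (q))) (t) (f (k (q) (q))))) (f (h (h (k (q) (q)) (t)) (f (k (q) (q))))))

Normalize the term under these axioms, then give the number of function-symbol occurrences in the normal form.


1. (p (t) (f (p (f (k (q) (q))) (t) (f (k (q) (q))))) (f (h (h (k (q) (q)) (t)) (f (k (q) (q))))))  →  (p (t) (f (p (f (q)) (t) (f (k (q) (q))))) (f (h (h (k (q) (q)) (t)) (f (k (q) (q))))))
2. (p (t) (f (p (f (q)) (t) (f (k (q) (q))))) (f (h (h (k (q) (q)) (t)) (f (k (q) (q))))))  →  (p (t) (f (p (f (q)) (t) (f (q)))) (f (h (h (k (q) (q)) (t)) (f (k (q) (q))))))
3. (p (t) (f (p (f (q)) (t) (f (q)))) (f (h (h (k (q) (q)) (t)) (f (k (q) (q))))))  →  (p (t) (f (p (f (q)) (t) (f (q)))) (f (h (h (q) (t)) (f (k (q) (q))))))
4. (p (t) (f (p (f (q)) (t) (f (q)))) (f (h (h (q) (t)) (f (k (q) (q))))))  →  (p (t) (f (p (f (q)) (t) (f (q)))) (f (h (h (q) (t)) (f (q)))))
normal form: (p (t) (f (p (f (q)) (t) (f (q)))) (f (h (h (q) (t)) (f (q)))))

size = 16


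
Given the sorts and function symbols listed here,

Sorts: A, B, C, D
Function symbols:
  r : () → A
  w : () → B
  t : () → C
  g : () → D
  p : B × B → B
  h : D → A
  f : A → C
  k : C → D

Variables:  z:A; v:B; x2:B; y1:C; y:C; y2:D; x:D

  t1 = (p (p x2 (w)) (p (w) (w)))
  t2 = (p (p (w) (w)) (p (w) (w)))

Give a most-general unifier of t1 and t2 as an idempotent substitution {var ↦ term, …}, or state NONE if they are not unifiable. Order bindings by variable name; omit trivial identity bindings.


{x2 ↦ (w)}


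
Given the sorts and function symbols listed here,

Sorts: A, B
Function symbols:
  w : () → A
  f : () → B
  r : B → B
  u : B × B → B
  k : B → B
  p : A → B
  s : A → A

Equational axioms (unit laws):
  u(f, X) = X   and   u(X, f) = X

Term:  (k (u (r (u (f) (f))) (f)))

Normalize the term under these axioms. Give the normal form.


1. (k (u (r (u (f) (f))) (f)))  →  (k (r (u (f) (f))))
2. (k (r (u (f) (f))))  →  (k (r (f)))

normal form = (k (r (f)))


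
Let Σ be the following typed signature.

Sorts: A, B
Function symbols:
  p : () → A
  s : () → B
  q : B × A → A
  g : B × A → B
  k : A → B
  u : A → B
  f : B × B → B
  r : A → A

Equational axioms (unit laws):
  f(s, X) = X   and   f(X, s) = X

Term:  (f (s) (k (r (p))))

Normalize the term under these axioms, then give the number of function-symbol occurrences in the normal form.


1. (f (s) (k (r (p))))  →  (k (r (p)))
normal form: (k (r (p)))

size = 3


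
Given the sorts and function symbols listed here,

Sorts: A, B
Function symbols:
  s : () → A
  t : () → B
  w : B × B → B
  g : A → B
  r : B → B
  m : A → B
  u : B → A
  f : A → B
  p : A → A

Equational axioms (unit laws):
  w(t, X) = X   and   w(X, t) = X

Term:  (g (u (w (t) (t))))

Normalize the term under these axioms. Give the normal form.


normal form = (g (u (t)))

1. (g (u (w (t) (t))))  →  (g (u (t)))


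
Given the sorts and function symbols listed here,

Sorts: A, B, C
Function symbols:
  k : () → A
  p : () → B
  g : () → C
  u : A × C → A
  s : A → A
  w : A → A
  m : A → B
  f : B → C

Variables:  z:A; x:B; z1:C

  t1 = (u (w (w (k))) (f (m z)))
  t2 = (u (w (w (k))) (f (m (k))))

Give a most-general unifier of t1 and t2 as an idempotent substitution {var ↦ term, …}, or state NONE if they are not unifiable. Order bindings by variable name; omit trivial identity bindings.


{z ↦ (k)}


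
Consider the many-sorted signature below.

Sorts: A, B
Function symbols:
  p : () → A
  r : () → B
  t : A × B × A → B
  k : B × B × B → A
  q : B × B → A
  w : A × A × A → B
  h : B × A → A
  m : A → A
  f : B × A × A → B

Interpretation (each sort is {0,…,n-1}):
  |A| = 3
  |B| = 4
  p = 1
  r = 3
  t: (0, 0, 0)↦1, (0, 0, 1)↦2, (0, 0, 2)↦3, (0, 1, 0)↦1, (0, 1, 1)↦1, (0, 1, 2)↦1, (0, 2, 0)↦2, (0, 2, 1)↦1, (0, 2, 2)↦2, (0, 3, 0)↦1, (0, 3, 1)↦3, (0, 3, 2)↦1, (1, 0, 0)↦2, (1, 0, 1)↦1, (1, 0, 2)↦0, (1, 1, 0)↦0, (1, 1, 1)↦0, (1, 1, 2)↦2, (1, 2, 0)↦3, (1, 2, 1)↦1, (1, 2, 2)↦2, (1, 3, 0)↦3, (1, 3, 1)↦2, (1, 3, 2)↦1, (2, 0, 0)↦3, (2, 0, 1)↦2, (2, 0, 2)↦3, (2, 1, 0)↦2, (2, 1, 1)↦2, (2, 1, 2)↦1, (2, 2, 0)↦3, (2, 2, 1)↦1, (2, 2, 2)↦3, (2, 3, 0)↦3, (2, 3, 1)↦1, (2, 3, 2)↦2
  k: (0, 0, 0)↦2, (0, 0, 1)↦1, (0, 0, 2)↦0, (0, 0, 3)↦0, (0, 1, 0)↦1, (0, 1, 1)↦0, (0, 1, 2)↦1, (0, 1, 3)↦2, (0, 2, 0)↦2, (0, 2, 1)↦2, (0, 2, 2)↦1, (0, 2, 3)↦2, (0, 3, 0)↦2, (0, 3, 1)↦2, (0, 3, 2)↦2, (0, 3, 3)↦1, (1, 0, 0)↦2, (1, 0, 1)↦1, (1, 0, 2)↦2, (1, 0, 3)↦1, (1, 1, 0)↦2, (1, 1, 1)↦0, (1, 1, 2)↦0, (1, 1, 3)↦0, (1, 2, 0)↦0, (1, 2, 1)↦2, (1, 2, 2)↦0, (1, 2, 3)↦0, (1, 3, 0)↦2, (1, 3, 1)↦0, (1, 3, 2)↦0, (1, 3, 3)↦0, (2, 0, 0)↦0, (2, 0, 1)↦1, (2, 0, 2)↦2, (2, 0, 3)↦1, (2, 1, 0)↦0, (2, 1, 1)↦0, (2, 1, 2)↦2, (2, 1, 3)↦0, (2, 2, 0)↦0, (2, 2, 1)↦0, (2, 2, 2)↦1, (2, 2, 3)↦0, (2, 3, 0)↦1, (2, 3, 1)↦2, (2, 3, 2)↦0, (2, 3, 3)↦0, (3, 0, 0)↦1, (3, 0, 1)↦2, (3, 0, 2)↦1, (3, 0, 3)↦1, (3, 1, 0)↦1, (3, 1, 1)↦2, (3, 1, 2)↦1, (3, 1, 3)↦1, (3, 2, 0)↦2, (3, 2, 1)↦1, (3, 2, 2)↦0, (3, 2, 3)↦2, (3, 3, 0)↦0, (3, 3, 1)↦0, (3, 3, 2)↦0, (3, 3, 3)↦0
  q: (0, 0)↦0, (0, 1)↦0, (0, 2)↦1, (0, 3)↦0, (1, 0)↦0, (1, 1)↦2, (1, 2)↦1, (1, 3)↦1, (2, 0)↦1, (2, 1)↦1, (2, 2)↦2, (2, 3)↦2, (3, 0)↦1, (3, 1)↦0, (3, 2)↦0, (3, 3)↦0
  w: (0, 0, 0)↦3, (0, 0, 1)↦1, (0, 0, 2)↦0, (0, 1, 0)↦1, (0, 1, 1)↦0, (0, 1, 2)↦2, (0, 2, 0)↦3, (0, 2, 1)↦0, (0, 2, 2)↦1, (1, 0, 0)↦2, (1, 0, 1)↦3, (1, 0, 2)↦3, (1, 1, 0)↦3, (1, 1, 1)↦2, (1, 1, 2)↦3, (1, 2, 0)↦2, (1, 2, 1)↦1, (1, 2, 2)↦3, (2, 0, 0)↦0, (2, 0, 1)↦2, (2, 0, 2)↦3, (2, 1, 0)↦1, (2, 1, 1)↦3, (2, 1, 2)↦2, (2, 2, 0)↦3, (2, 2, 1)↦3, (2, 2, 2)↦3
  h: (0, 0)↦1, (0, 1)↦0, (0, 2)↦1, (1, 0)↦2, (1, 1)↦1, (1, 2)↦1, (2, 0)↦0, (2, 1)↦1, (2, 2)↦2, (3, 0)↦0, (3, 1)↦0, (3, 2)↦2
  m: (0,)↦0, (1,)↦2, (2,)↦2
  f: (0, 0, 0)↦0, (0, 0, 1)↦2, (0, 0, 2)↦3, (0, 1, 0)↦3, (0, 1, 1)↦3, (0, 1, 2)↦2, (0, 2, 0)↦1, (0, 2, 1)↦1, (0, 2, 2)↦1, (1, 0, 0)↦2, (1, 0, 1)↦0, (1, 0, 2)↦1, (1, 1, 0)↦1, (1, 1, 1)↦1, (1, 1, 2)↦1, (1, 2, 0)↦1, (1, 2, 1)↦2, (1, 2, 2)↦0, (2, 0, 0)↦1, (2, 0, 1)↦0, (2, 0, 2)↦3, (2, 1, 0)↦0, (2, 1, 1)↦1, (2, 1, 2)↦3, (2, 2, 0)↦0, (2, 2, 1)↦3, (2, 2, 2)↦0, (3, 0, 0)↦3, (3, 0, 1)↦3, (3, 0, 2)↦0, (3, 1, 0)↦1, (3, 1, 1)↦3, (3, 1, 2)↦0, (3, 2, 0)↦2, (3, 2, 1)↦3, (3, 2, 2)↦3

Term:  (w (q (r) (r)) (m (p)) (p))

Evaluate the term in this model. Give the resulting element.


value = 0

  r = 3
  r = 3
  (q (r) (r)) = q(3, 3) = 0
  p = 1
  (m (p)) = m(1,) = 2
  p = 1
  (w (q (r) (r)) (m (p)) (p)) = w(0, 2, 1) = 0


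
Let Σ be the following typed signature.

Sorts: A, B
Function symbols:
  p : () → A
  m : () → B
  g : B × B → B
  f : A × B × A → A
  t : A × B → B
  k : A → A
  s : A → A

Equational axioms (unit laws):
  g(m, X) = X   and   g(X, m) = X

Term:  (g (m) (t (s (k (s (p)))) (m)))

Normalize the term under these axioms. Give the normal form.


1. (g (m) (t (s (k (s (p)))) (m)))  →  (t (s (k (s (p)))) (m))

normal form = (t (s (k (s (p)))) (m))


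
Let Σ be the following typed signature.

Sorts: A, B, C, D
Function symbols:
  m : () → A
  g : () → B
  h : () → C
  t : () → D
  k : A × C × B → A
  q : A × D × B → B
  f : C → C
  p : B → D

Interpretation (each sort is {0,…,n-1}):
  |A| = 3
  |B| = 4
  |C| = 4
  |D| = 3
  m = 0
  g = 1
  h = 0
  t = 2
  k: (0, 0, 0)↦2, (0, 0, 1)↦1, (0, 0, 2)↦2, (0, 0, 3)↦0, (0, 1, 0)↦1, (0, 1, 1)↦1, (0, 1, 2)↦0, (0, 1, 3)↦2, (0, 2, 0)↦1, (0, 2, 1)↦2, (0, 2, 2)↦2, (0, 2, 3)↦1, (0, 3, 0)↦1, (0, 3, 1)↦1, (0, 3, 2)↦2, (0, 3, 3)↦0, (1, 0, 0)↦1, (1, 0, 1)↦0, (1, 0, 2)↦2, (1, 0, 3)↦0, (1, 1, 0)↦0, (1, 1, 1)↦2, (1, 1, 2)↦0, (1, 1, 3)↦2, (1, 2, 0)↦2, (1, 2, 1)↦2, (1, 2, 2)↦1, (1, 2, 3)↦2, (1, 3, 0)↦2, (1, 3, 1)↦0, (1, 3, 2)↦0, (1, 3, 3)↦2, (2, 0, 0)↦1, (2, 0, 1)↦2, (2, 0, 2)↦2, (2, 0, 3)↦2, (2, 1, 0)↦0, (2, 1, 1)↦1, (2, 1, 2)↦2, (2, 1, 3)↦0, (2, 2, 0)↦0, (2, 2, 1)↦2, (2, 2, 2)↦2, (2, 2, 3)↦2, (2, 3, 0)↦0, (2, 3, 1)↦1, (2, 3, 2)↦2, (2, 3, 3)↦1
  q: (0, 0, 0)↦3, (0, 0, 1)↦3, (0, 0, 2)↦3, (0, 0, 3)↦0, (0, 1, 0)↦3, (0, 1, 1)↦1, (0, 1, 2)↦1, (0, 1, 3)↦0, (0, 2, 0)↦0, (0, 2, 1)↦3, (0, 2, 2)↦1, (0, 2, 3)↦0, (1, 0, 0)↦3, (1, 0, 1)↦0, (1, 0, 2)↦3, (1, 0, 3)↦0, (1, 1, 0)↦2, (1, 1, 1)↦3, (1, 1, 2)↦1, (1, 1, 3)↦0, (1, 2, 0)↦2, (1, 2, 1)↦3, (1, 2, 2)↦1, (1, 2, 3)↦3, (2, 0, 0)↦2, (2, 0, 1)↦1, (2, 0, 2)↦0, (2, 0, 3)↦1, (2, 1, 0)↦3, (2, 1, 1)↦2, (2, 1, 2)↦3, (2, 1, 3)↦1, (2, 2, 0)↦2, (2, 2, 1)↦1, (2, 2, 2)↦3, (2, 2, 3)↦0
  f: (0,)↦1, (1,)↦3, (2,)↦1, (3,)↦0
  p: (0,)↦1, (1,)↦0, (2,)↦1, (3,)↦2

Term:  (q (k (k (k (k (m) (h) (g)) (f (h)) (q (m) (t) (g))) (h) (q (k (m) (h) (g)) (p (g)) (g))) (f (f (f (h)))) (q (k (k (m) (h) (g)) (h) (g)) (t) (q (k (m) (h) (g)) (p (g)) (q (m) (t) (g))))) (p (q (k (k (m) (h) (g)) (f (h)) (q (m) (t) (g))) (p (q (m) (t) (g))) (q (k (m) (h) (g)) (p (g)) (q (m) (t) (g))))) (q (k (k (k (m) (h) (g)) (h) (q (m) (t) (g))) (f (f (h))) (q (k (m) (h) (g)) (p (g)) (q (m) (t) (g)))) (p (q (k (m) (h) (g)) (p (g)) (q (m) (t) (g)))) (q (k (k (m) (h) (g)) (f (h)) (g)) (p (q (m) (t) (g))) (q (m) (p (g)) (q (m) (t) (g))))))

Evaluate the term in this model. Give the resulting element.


  m = 0
  h = 0
  g = 1
  (k (m) (h) (g)) = k(0, 0, 1) = 1
  h = 0
  (f (h)) = f(0,) = 1
  m = 0
  t = 2
  g = 1
  (q (m) (t) (g)) = q(0, 2, 1) = 3
  (k (k (m) (h) (g)) (f (h)) (q (m) (t) (g))) = k(1, 1, 3) = 2
  h = 0
  m = 0
  h = 0
  g = 1
  (k (m) (h) (g)) = k(0, 0, 1) = 1
  g = 1
  (p (g)) = p(1,) = 0
  g = 1
  (q (k (m) (h) (g)) (p (g)) (g)) = q(1, 0, 1) = 0
  (k (k (k (m) (h) (g)) (f (h)) (q (m) (t) (g))) (h) (q (k (m) (h) (g)) (p (g)) (g))) = k(2, 0, 0) = 1
  h = 0
  (f (h)) = f(0,) = 1
  (f (f (h))) = f(1,) = 3
  (f (f (f (h)))) = f(3,) = 0
  m = 0
  h = 0
  g = 1
  (k (m) (h) (g)) = k(0, 0, 1) = 1
  h = 0
  g = 1
  (k (k (m) (h) (g)) (h) (g)) = k(1, 0, 1) = 0
  t = 2
  m = 0
  h = 0
  g = 1
  (k (m) (h) (g)) = k(0, 0, 1) = 1
  g = 1
  (p (g)) = p(1,) = 0
  m = 0
  t = 2
  g = 1
  (q (m) (t) (g)) = q(0, 2, 1) = 3
  (q (k (m) (h) (g)) (p (g)) (q (m) (t) (g))) = q(1, 0, 3) = 0
  (q (k (k (m) (h) (g)) (h) (g)) (t) (q (k (m) (h) (g)) (p (g)) (q (m) (t) (g)))) = q(0, 2, 0) = 0
  (k (k (k (k (m) (h) (g)) (f (h)) (q (m) (t) (g))) (h) (q (k (m) (h) (g)) (p (g)) (g))) (f (f (f (h)))) (q (k (k (m) (h) (g)) (h) (g)) (t) (q (k (m) (h) (g)) (p (g)) (q (m) (t) (g))))) = k(1, 0, 0) = 1
  m = 0
  h = 0
  g = 1
  (k (m) (h) (g)) = k(0, 0, 1) = 1
  h = 0
  (f (h)) = f(0,) = 1
  m = 0
  t = 2
  g = 1
  (q (m) (t) (g)) = q(0, 2, 1) = 3
  (k (k (m) (h) (g)) (f (h)) (q (m) (t) (g))) = k(1, 1, 3) = 2
  m = 0
  t = 2
  g = 1
  (q (m) (t) (g)) = q(0, 2, 1) = 3
  (p (q (m) (t) (g))) = p(3,) = 2
  m = 0
  h = 0
  g = 1
  (k (m) (h) (g)) = k(0, 0, 1) = 1
  g = 1
  (p (g)) = p(1,) = 0
  m = 0
  t = 2
  g = 1
  (q (m) (t) (g)) = q(0, 2, 1) = 3
  (q (k (m) (h) (g)) (p (g)) (q (m) (t) (g))) = q(1, 0, 3) = 0
  (q (k (k (m) (h) (g)) (f (h)) (q (m) (t) (g))) (p (q (m) (t) (g))) (q (k (m) (h) (g)) (p (g)) (q (m) (t) (g)))) = q(2, 2, 0) = 2
  (p (q (k (k (m) (h) (g)) (f (h)) (q (m) (t) (g))) (p (q (m) (t) (g))) (q (k (m) (h) (g)) (p (g)) (q (m) (t) (g))))) = p(2,) = 1
  m = 0
  h = 0
  g = 1
  (k (m) (h) (g)) = k(0, 0, 1) = 1
  h = 0
  m = 0
  t = 2
  g = 1
  (q (m) (t) (g)) = q(0, 2, 1) = 3
  (k (k (m) (h) (g)) (h) (q (m) (t) (g))) = k(1, 0, 3) = 0
  h = 0
  (f (h)) = f(0,) = 1
  (f (f (h))) = f(1,) = 3
  m = 0
  h = 0
  g = 1
  (k (m) (h) (g)) = k(0, 0, 1) = 1
  g = 1
  (p (g)) = p(1,) = 0
  m = 0
  t = 2
  g = 1
  (q (m) (t) (g)) = q(0, 2, 1) = 3
  (q (k (m) (h) (g)) (p (g)) (q (m) (t) (g))) = q(1, 0, 3) = 0
  (k (k (k (m) (h) (g)) (h) (q (m) (t) (g))) (f (f (h))) (q (k (m) (h) (g)) (p (g)) (q (m) (t) (g)))) = k(0, 3, 0) = 1
  m = 0
  h = 0
  g = 1
  (k (m) (h) (g)) = k(0, 0, 1) = 1
  g = 1
  (p (g)) = p(1,) = 0
  m = 0
  t = 2
  g = 1
  (q (m) (t) (g)) = q(0, 2, 1) = 3
  (q (k (m) (h) (g)) (p (g)) (q (m) (t) (g))) = q(1, 0, 3) = 0
  (p (q (k (m) (h) (g)) (p (g)) (q (m) (t) (g)))) = p(0,) = 1
  m = 0
  h = 0
  g = 1
  (k (m) (h) (g)) = k(0, 0, 1) = 1
  h = 0
  (f (h)) = f(0,) = 1
  g = 1
  (k (k (m) (h) (g)) (f (h)) (g)) = k(1, 1, 1) = 2
  m = 0
  t = 2
  g = 1
  (q (m) (t) (g)) = q(0, 2, 1) = 3
  (p (q (m) (t) (g))) = p(3,) = 2
  m = 0
  g = 1
  (p (g)) = p(1,) = 0
  m = 0
  t = 2
  g = 1
  (q (m) (t) (g)) = q(0, 2, 1) = 3
  (q (m) (p (g)) (q (m) (t) (g))) = q(0, 0, 3) = 0
  (q (k (k (m) (h) (g)) (f (h)) (g)) (p (q (m) (t) (g))) (q (m) (p (g)) (q (m) (t) (g)))) = q(2, 2, 0) = 2
  (q (k (k (k (m) (h) (g)) (h) (q (m) (t) (g))) (f (f (h))) (q (k (m) (h) (g)) (p (g)) (q (m) (t) (g)))) (p (q (k (m) (h) (g)) (p (g)) (q (m) (t) (g)))) (q (k (k (m) (h) (g)) (f (h)) (g)) (p (q (m) (t) (g))) (q (m) (p (g)) (q (m) (t) (g))))) = q(1, 1, 2) = 1
  (q (k (k (k (k (m) (h) (g)) (f (h)) (q (m) (t) (g))) (h) (q (k (m) (h) (g)) (p (g)) (g))) (f (f (f (h)))) (q (k (k (m) (h) (g)) (h) (g)) (t) (q (k (m) (h) (g)) (p (g)) (q (m) (t) (g))))) (p (q (k (k (m) (h) (g)) (f (h)) (q (m) (t) (g))) (p (q (m) (t) (g))) (q (k (m) (h) (g)) (p (g)) (q (m) (t) (g))))) (q (k (k (k (m) (h) (g)) (h) (q (m) (t) (g))) (f (f (h))) (q (k (m) (h) (g)) (p (g)) (q (m) (t) (g)))) (p (q (k (m) (h) (g)) (p (g)) (q (m) (t) (g)))) (q (k (k (m) (h) (g)) (f (h)) (g)) (p (q (m) (t) (g))) (q (m) (p (g)) (q (m) (t) (g)))))) = q(1, 1, 1) = 3

value = 3


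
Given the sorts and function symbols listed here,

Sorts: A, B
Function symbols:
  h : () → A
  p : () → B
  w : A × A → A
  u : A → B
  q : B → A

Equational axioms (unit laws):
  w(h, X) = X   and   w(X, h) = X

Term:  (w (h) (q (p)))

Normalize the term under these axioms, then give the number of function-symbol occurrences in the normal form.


1. (w (h) (q (p)))  →  (q (p))
normal form: (q (p))

size = 2


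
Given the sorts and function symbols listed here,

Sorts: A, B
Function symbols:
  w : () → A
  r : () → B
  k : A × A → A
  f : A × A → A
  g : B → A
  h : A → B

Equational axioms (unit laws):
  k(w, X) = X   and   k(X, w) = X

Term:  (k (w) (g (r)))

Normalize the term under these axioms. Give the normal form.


1. (k (w) (g (r)))  →  (g (r))

normal form = (g (r))


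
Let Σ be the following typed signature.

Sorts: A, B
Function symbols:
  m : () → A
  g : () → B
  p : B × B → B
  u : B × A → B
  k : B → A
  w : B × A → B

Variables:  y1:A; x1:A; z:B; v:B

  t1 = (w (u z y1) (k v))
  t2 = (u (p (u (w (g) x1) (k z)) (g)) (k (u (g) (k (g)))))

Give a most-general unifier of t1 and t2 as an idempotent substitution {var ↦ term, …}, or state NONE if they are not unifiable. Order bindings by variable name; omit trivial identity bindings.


NONE (not unifiable)

head clash or occurs-check failure — not unifiable


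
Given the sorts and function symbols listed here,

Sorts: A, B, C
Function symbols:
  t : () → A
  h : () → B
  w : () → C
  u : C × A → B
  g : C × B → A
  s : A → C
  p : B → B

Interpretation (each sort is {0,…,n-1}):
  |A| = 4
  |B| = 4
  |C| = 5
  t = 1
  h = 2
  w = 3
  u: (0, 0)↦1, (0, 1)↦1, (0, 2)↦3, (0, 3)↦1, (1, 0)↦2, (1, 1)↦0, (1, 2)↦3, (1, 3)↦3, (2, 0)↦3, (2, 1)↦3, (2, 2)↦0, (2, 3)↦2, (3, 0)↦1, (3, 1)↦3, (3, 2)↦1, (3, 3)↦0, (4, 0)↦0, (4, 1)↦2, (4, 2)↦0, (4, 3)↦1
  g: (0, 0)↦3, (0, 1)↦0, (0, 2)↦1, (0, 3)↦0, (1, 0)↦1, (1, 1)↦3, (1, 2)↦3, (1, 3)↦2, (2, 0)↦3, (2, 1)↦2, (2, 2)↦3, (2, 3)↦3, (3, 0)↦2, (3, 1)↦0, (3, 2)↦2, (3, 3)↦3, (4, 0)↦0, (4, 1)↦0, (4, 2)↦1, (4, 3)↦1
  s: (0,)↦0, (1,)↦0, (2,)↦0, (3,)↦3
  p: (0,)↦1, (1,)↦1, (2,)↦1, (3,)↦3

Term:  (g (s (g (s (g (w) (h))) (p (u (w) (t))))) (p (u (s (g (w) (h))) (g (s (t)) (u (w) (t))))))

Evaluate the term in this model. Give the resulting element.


  w = 3
  h = 2
  (g (w) (h)) = g(3, 2) = 2
  (s (g (w) (h))) = s(2,) = 0
  w = 3
  t = 1
  (u (w) (t)) = u(3, 1) = 3
  (p (u (w) (t))) = p(3,) = 3
  (g (s (g (w) (h))) (p (u (w) (t)))) = g(0, 3) = 0
  (s (g (s (g (w) (h))) (p (u (w) (t))))) = s(0,) = 0
  w = 3
  h = 2
  (g (w) (h)) = g(3, 2) = 2
  (s (g (w) (h))) = s(2,) = 0
  t = 1
  (s (t)) = s(1,) = 0
  w = 3
  t = 1
  (u (w) (t)) = u(3, 1) = 3
  (g (s (t)) (u (w) (t))) = g(0, 3) = 0
  (u (s (g (w) (h))) (g (s (t)) (u (w) (t)))) = u(0, 0) = 1
  (p (u (s (g (w) (h))) (g (s (t)) (u (w) (t))))) = p(1,) = 1
  (g (s (g (s (g (w) (h))) (p (u (w) (t))))) (p (u (s (g (w) (h))) (g (s (t)) (u (w) (t)))))) = g(0, 1) = 0

value = 0


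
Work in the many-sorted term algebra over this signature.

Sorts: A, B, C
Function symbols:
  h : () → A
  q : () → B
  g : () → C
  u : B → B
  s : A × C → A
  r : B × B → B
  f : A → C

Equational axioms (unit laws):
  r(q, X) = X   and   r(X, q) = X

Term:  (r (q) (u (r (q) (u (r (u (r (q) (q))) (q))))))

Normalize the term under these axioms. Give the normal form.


1. (r (q) (u (r (q) (u (r (u (r (q) (q))) (q))))))  →  (u (r (q) (u (r (u (r (q) (q))) (q)))))
2. (u (r (q) (u (r (u (r (q) (q))) (q)))))  →  (u (u (r (u (r (q) (q))) (q))))
3. (u (u (r (u (r (q) (q))) (q))))  →  (u (u (u (r (q) (q)))))
4. (u (u (u (r (q) (q)))))  →  (u (u (u (q))))

normal form = (u (u (u (q))))


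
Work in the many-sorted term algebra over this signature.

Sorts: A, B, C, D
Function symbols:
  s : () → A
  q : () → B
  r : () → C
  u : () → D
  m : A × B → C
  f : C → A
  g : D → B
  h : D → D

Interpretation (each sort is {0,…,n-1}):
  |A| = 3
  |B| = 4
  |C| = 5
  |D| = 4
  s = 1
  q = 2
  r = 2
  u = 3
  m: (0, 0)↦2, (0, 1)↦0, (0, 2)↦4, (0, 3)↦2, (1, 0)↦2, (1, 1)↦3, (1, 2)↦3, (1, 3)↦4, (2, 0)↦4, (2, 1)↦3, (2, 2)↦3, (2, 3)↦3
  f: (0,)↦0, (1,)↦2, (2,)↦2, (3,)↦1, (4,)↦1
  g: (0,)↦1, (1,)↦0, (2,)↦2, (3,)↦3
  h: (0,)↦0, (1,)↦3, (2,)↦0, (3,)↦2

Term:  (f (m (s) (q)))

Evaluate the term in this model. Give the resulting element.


  s = 1
  q = 2
  (m (s) (q)) = m(1, 2) = 3
  (f (m (s) (q))) = f(3,) = 1

value = 1


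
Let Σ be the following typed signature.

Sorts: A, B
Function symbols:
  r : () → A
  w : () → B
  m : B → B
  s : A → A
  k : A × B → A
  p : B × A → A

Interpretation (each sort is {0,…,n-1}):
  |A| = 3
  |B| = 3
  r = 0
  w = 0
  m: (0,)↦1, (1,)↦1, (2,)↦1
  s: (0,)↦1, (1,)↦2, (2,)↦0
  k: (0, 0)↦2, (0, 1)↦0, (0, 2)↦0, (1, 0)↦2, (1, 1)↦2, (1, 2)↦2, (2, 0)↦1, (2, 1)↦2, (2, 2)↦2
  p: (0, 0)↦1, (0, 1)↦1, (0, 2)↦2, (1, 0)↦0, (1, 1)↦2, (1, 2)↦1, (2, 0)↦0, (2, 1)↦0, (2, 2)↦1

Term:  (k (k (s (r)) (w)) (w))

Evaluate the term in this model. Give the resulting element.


value = 1

  r = 0
  (s (r)) = s(0,) = 1
  w = 0
  (k (s (r)) (w)) = k(1, 0) = 2
  w = 0
  (k (k (s (r)) (w)) (w)) = k(2, 0) = 1


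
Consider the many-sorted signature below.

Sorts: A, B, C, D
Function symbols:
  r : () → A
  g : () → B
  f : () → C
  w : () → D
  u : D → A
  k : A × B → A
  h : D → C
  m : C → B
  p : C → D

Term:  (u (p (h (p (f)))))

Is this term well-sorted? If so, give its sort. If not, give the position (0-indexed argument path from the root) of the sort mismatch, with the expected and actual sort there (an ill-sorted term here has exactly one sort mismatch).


        (f) : C
      (p (f)) : D
    (h (p (f))) : C
  (p (h (p (f)))) : D
(u (p (h (p (f))))) : A

well-sorted; sort = A


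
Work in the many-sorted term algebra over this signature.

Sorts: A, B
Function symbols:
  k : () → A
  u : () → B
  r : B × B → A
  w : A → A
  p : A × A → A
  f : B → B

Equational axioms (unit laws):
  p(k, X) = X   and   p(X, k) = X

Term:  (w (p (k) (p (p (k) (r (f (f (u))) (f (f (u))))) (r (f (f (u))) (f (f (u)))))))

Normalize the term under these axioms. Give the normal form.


1. (w (p (k) (p (p (k) (r (f (f (u))) (f (f (u))))) (r (f (f (u))) (f (f (u)))))))  →  (w (p (p (k) (r (f (f (u))) (f (f (u))))) (r (f (f (u))) (f (f (u))))))
2. (w (p (p (k) (r (f (f (u))) (f (f (u))))) (r (f (f (u))) (f (f (u))))))  →  (w (p (r (f (f (u))) (f (f (u)))) (r (f (f (u))) (f (f (u))))))

normal form = (w (p (r (f (f (u))) (f (f (u)))) (r (f (f (u))) (f (f (u))))))


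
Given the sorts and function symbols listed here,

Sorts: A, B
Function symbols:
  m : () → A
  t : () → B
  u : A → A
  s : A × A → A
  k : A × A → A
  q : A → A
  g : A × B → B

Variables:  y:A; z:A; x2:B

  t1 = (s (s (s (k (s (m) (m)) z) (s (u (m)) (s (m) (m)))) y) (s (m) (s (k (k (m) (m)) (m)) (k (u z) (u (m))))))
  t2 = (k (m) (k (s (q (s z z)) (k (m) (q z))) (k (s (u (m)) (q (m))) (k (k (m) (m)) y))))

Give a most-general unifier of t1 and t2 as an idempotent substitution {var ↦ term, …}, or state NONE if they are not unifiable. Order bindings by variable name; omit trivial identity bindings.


NONE (not unifiable)

head clash or occurs-check failure — not unifiable


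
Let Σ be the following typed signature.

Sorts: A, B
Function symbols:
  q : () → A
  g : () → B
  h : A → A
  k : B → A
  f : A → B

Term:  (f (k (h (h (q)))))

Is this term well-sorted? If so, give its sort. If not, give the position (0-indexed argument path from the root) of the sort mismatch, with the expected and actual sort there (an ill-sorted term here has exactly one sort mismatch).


        (q) : A
      (h (q)) : A
    (h (h (q))) : A
  (k (h (h (q)))) : ✗ arg 0 at [0, 0] has sort A, expected B

ill-sorted at position [0, 0]: expected B, got A


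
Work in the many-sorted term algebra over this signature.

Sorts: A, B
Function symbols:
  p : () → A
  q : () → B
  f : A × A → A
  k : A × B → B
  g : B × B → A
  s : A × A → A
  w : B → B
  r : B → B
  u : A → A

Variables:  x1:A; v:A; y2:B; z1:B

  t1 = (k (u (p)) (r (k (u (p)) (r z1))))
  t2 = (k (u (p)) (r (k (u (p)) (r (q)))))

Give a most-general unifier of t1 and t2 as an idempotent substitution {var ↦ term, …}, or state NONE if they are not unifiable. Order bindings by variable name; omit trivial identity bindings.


{z1 ↦ (q)}


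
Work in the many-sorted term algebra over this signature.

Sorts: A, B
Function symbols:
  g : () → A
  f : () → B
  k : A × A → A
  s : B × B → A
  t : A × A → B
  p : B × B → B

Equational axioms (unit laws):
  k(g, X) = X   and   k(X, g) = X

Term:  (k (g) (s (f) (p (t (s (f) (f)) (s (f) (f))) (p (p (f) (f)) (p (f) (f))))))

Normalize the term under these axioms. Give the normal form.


normal form = (s (f) (p (t (s (f) (f)) (s (f) (f))) (p (p (f) (f)) (p (f) (f)))))

1. (k (g) (s (f) (p (t (s (f) (f)) (s (f) (f))) (p (p (f) (f)) (p (f) (f))))))  →  (s (f) (p (t (s (f) (f)) (s (f) (f))) (p (p (f) (f)) (p (f) (f)))))


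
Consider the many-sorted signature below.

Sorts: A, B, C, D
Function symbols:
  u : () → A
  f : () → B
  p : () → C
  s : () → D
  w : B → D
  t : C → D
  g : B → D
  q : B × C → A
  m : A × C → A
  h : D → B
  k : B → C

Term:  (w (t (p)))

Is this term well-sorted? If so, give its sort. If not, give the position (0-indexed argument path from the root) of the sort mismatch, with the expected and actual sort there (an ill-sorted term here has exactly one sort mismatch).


ill-sorted at position [0]: expected B, got D

    (p) : C
  (t (p)) : D
(w (t (p))) : ✗ arg 0 at [0] has sort D, expected B


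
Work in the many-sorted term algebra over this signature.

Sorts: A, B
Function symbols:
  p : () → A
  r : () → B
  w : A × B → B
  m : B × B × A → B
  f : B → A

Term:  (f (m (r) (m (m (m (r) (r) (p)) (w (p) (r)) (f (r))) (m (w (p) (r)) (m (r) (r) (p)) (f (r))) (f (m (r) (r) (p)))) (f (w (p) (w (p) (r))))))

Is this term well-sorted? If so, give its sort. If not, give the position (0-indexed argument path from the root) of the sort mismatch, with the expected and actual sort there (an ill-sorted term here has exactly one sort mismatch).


    (r) : B
          (r) : B
          (r) : B
          (p) : A
        (m (r) (r) (p)) : B
          (p) : A
          (r) : B
        (w (p) (r)) : B
          (r) : B
        (f (r)) : A
      (m (m (r) (r) (p)) (w (p) (r)) (f (r))) : B
          (p) : A
          (r) : B
        (w (p) (r)) : B
          (r) : B
          (r) : B
          (p) : A
        (m (r) (r) (p)) : B
          (r) : B
        (f (r)) : A
      (m (w (p) (r)) (m (r) (r) (p)) (f (r))) : B
          (r) : B
          (r) : B
          (p) : A
        (m (r) (r) (p)) : B
      (f (m (r) (r) (p))) : A
    (m (m (m (r) (r) (p)) (w (p) (r)) (f (r))) (m (w (p) (r)) (m (r) (r) (p)) (f (r))) (f (m (r) (r) (p)))) : B
        (p) : A
          (p) : A
          (r) : B
        (w (p) (r)) : B
      (w (p) (w (p) (r))) : B
    (f (w (p) (w (p) (r)))) : A
  (m (r) (m (m (m (r) (r) (p)) (w (p) (r)) (f (r))) (m (w (p) (r)) (m (r) (r) (p)) (f (r))) (f (m (r) (r) (p)))) (f (w (p) (w (p) (r))))) : B
(f (m (r) (m (m (m (r) (r) (p)) (w (p) (r)) (f (r))) (m (w (p) (r)) (m (r) (r) (p)) (f (r))) (f (m (r) (r) (p)))) (f (w (p) (w (p) (r)))))) : A

well-sorted; sort = A


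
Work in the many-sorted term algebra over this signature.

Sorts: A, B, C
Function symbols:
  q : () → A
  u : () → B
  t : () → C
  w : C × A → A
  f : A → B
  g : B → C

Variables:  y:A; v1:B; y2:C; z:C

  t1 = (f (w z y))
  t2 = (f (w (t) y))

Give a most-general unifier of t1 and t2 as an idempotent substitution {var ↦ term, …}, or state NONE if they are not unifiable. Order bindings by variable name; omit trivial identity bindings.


{z ↦ (t)}


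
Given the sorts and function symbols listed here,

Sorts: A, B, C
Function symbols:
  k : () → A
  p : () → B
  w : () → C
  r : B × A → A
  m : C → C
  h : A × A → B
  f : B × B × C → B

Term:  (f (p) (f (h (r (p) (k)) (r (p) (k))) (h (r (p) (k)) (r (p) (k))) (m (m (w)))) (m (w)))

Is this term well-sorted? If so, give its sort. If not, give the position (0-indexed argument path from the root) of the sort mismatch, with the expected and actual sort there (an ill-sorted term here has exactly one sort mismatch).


  (p) : B
        (p) : B
        (k) : A
      (r (p) (k)) : A
        (p) : B
        (k) : A
      (r (p) (k)) : A
    (h (r (p) (k)) (r (p) (k))) : B
        (p) : B
        (k) : A
      (r (p) (k)) : A
        (p) : B
        (k) : A
      (r (p) (k)) : A
    (h (r (p) (k)) (r (p) (k))) : B
        (w) : C
      (m (w)) : C
    (m (m (w))) : C
  (f (h (r (p) (k)) (r (p) (k))) (h (r (p) (k)) (r (p) (k))) (m (m (w)))) : B
    (w) : C
  (m (w)) : C
(f (p) (f (h (r (p) (k)) (r (p) (k))) (h (r (p) (k)) (r (p) (k))) (m (m (w)))) (m (w))) : B

well-sorted; sort = B


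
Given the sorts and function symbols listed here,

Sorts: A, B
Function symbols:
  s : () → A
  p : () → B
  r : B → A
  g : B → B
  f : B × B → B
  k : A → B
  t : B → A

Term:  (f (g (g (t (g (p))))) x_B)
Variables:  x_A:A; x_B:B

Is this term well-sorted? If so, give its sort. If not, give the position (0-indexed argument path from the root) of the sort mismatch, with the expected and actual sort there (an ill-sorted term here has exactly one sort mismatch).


          (p) : B
        (g (p)) : B
      (t (g (p))) : A
    (g (t (g (p)))) : ✗ arg 0 at [0, 0, 0] has sort A, expected B
  x_B : B

ill-sorted at position [0, 0, 0]: expected B, got A


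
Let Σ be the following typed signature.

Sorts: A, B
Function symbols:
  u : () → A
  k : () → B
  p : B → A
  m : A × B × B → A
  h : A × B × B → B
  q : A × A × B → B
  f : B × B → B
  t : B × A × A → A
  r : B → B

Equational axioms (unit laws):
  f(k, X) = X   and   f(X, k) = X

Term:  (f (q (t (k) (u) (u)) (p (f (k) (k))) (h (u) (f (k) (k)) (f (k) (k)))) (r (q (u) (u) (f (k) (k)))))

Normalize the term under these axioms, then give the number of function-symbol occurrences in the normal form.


size = 17

1. (f (q (t (k) (u) (u)) (p (f (k) (k))) (h (u) (f (k) (k)) (f (k) (k)))) (r (q (u) (u) (f (k) (k)))))  →  (f (q (t (k) (u) (u)) (p (k)) (h (u) (f (k) (k)) (f (k) (k)))) (r (q (u) (u) (f (k) (k)))))
2. (f (q (t (k) (u) (u)) (p (k)) (h (u) (f (k) (k)) (f (k) (k)))) (r (q (u) (u) (f (k) (k)))))  →  (f (q (t (k) (u) (u)) (p (k)) (h (u) (k) (f (k) (k)))) (r (q (u) (u) (f (k) (k)))))
3. (f (q (t (k) (u) (u)) (p (k)) (h (u) (k) (f (k) (k)))) (r (q (u) (u) (f (k) (k)))))  →  (f (q (t (k) (u) (u)) (p (k)) (h (u) (k) (k))) (r (q (u) (u) (f (k) (k)))))
4. (f (q (t (k) (u) (u)) (p (k)) (h (u) (k) (k))) (r (q (u) (u) (f (k) (k)))))  →  (f (q (t (k) (u) (u)) (p (k)) (h (u) (k) (k))) (r (q (u) (u) (k))))
normal form: (f (q (t (k) (u) (u)) (p (k)) (h (u) (k) (k))) (r (q (u) (u) (k))))


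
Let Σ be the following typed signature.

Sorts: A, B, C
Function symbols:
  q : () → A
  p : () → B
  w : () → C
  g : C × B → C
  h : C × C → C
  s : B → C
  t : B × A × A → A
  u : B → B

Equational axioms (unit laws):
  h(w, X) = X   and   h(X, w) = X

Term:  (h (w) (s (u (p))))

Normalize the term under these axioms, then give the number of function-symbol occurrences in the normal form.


size = 3

1. (h (w) (s (u (p))))  →  (s (u (p)))
normal form: (s (u (p)))


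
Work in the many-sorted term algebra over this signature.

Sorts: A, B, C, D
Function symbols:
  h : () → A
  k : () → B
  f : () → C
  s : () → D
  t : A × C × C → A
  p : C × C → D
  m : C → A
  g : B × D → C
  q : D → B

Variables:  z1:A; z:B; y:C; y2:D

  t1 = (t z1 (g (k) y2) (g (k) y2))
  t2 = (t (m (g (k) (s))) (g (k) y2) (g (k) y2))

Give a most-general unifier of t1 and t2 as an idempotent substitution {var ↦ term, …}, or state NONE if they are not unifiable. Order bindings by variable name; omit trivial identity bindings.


{z1 ↦ (m (g (k) (s)))}


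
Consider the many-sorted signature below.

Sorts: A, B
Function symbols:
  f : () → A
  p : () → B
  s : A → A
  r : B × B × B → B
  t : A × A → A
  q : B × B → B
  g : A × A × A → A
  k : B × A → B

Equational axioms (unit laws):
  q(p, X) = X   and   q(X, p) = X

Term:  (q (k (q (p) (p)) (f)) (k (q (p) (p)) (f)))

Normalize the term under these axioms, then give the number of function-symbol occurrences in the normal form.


size = 7

1. (q (k (q (p) (p)) (f)) (k (q (p) (p)) (f)))  →  (q (k (p) (f)) (k (q (p) (p)) (f)))
2. (q (k (p) (f)) (k (q (p) (p)) (f)))  →  (q (k (p) (f)) (k (p) (f)))
normal form: (q (k (p) (f)) (k (p) (f)))


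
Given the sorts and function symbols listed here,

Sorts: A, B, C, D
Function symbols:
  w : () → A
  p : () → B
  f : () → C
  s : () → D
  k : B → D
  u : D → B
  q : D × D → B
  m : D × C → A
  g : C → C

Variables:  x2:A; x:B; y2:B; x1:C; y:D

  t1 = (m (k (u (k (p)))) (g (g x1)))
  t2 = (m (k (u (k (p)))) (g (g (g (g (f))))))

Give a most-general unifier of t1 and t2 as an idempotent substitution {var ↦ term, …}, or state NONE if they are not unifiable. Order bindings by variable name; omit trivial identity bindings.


{x1 ↦ (g (g (f)))}


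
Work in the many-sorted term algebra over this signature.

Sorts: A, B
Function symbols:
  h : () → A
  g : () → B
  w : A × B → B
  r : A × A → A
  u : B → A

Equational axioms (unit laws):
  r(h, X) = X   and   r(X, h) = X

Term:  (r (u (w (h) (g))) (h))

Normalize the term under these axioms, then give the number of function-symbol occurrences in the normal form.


size = 4

1. (r (u (w (h) (g))) (h))  →  (u (w (h) (g)))
normal form: (u (w (h) (g)))


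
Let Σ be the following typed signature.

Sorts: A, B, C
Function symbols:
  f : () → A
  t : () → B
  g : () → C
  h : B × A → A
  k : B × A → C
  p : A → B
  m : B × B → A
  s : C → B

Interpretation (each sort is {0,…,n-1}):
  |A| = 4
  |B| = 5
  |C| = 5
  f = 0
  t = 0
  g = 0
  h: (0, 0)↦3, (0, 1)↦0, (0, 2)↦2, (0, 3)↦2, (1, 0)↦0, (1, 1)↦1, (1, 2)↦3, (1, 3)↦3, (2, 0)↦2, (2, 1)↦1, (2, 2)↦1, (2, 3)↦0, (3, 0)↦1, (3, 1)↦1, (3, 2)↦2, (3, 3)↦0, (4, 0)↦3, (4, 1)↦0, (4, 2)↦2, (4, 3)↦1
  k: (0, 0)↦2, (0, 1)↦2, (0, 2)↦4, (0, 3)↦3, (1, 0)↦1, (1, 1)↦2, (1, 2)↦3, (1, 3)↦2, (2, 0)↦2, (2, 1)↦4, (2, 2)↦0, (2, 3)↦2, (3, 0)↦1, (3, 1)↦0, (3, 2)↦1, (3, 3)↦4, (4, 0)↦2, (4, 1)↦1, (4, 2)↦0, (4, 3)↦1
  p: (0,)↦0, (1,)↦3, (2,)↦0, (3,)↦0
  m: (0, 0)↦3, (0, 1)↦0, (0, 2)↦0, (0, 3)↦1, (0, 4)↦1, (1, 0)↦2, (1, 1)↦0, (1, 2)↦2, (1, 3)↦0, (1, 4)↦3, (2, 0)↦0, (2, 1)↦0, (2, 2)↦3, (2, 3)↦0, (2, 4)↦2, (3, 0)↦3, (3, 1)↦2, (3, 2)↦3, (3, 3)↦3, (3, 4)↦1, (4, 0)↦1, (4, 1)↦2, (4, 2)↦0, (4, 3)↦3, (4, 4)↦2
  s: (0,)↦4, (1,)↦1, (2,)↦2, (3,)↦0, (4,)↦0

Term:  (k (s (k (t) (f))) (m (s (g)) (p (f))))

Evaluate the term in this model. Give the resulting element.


value = 4

  t = 0
  f = 0
  (k (t) (f)) = k(0, 0) = 2
  (s (k (t) (f))) = s(2,) = 2
  g = 0
  (s (g)) = s(0,) = 4
  f = 0
  (p (f)) = p(0,) = 0
  (m (s (g)) (p (f))) = m(4, 0) = 1
  (k (s (k (t) (f))) (m (s (g)) (p (f)))) = k(2, 1) = 4


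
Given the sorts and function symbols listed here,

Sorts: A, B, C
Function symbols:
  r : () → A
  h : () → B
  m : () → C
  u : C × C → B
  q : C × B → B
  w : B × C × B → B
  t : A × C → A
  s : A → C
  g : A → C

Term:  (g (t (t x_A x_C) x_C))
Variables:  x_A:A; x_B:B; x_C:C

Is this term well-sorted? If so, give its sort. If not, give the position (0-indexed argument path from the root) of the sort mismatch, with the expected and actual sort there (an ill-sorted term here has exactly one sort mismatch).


well-sorted; sort = C

      x_A : A
      x_C : C
    (t x_A x_C) : A
    x_C : C
  (t (t x_A x_C) x_C) : A
(g (t (t x_A x_C) x_C)) : C


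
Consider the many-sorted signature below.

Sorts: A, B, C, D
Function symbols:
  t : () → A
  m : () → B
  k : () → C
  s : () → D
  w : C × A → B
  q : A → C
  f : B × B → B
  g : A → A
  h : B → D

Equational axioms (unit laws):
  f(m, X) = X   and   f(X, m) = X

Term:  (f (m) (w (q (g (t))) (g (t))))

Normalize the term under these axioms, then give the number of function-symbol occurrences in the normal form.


size = 6

1. (f (m) (w (q (g (t))) (g (t))))  →  (w (q (g (t))) (g (t)))
normal form: (w (q (g (t))) (g (t)))


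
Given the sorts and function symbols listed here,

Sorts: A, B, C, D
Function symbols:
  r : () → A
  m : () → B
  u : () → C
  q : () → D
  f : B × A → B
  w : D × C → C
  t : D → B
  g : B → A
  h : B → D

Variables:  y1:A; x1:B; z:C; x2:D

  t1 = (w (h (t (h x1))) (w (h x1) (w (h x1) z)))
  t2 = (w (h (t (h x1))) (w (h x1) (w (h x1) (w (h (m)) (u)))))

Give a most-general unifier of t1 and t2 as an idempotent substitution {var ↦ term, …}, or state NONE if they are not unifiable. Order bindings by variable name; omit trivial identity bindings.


{z ↦ (w (h (m)) (u))}
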